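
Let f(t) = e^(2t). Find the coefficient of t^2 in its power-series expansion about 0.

Differentiate repeatedly and evaluate at the center.
[t^0] = 1;  [t^1] = 2;  [t^2] = 2.
So c_2 = f′′(0)/2! = 2.

2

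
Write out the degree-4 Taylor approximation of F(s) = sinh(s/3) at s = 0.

s^3/162 + s/3

F(0) = 0
F′(0) = 1/3
F′′(0) = 0
F′′′(0) = 1/27
F^(4)(0) = 0
The Taylor polynomial is Σ F^(k)(0)/k! · s^k.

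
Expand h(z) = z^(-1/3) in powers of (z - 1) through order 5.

-91*(z - 1)^5/729 + 35*(z - 1)^4/243 - 14*(z - 1)^3/81 + 2*(z - 1)^2/9 - (z - 1)/3 + 1

Apply the Taylor formula c_k = f^(k)(a)/k!.
h(1) = 1
h′(1) = -1/3
h′′(1) = 4/9
h′′′(1) = -28/27
h^(4)(1) = 280/81
h^(5)(1) = -3640/243
Then c_k = h^(k)(1)/k! gives each Taylor coefficient.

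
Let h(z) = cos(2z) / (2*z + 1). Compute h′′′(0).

-24

Use 1/(1 - r) = Σ r^k on the denominator, then take the Cauchy product.
The coefficient of z^3 in the expansion is -4, so h′′′(0) = 3! * (-4) = -24.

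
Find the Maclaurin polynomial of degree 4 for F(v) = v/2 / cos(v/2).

Divide the numerator series by the denominator series (power-series long division).
F(0) = 0
F′(0) = 1/2
F′′(0) = 0
F′′′(0) = 3/8
F^(4)(0) = 0

v^3/16 + v/2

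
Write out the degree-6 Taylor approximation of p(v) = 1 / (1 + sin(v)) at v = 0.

17*v^6/45 - 61*v^5/120 + 2*v^4/3 - 5*v^3/6 + v^2 - v + 1

Expand as Σ (-1)^k u^k with u equal to the inner function's series.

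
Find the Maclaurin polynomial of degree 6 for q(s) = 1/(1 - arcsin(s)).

Let u equal the inner series; expand the outer function in u and truncate.
[s^0] = 1;  [s^1] = 1;  [s^2] = 1;  [s^3] = 7/6;  [s^4] = 4/3;  [s^5] = 63/40;  [s^6] = 83/45.

83*s^6/45 + 63*s^5/40 + 4*s^4/3 + 7*s^3/6 + s^2 + s + 1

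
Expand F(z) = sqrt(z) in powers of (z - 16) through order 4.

Apply the Taylor formula c_k = f^(k)(a)/k!.
F(16) = 4
F′(16) = 1/8
F′′(16) = -1/256
F′′′(16) = 3/8192
F^(4)(16) = -15/262144

-5*(z - 16)^4/2097152 + (z - 16)^3/16384 - (z - 16)^2/512 + (z - 16)/8 + 4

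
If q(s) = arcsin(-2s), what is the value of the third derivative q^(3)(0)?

-8

Differentiate repeatedly and evaluate at the center.
From the series, [s^3] q = -4/3; multiply by 3! = 6 to get -8.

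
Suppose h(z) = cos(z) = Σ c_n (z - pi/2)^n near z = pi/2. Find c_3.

1/6

h(pi/2) = 0
h′(pi/2) = -1
h′′(pi/2) = 0
h′′′(pi/2) = 1
Then c_k = h^(k)(pi/2)/k! gives each Taylor coefficient.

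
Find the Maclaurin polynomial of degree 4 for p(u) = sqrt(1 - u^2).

Differentiate repeatedly and evaluate at the center.
p(0) = 1
p′(0) = 0
p′′(0) = -1
p′′′(0) = 0
p^(4)(0) = -3
Then c_k = p^(k)(0)/k! gives each Taylor coefficient.

-u^4/8 - u^2/2 + 1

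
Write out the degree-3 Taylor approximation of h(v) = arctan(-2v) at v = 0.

8*v^3/3 - 2*v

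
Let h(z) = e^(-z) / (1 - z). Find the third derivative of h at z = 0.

2

Write out both Maclaurin series and multiply, keeping only the needed powers.
The coefficient of z^3 in the expansion is 1/3, so h′′′(0) = 3! * (1/3) = 2.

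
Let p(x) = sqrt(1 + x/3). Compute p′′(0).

-1/36

From the series, [x^2] p = -1/72; multiply by 2! = 2 to get -1/36.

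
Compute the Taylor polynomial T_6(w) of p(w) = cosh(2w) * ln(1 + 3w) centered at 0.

-165*w^6 + 343*w^5/5 - 117*w^4/4 + 15*w^3 - 9*w^2/2 + 3*w

Take the Cauchy product of the two expansions.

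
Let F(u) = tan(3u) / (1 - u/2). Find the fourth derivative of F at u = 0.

Expand each factor separately, then convolve coefficients.
From the series, [u^4] F = 39/8; multiply by 4! = 24 to get 117.

117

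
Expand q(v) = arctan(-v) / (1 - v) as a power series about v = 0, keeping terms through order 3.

Write out both Maclaurin series and multiply, keeping only the needed powers.
q(0) = 0
q′(0) = -1
q′′(0) = -2
q′′′(0) = -4
Then c_k = q^(k)(0)/k! gives each Taylor coefficient.

-2*v^3/3 - v^2 - v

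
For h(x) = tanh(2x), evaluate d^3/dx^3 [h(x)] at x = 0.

-16

From the series, [x^3] h = -8/3; multiply by 3! = 6 to get -16.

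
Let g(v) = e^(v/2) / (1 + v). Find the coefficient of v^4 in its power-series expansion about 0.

233/384

Take the Cauchy product of the two expansions.
g(0) = 1
g′(0) = -1/2
g′′(0) = 5/4
g′′′(0) = -29/8
g^(4)(0) = 233/16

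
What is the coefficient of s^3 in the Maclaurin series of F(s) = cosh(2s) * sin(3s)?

3/2

Multiply the two series term by term and collect like powers.
F(0) = 0
F′(0) = 3
F′′(0) = 0
F′′′(0) = 9
So c_3 = F′′′(0)/3! = 3/2.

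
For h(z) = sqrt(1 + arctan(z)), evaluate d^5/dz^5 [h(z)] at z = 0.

Plug the Maclaurin series of the inner function into that of the outer and collect terms.
The coefficient of z^5 in the expansion is 83/1280, so h^(5)(0) = 5! * (83/1280) = 249/32.

249/32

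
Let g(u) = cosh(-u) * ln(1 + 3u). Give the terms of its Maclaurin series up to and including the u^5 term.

Take the Cauchy product of the two expansions.

2129*u^5/40 - 45*u^4/2 + 21*u^3/2 - 9*u^2/2 + 3*u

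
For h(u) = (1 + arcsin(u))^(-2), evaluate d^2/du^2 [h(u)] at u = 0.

6

Substitute the inner expansion into the outer series and collect powers.
From the series, [u^2] h = 3; multiply by 2! = 2 to get 6.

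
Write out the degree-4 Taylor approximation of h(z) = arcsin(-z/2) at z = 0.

Apply the Taylor formula c_k = f^(k)(a)/k!.
h(0) = 0
h′(0) = -1/2
h′′(0) = 0
h′′′(0) = -1/8
h^(4)(0) = 0

-z^3/48 - z/2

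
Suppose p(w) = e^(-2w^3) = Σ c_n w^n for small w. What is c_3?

-2

p(0) = 1
p′(0) = 0
p′′(0) = 0
p′′′(0) = -12
Then c_k = p^(k)(0)/k! gives each Taylor coefficient.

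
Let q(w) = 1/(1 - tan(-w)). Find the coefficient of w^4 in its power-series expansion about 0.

5/3

Plug the Maclaurin series of the inner function into that of the outer and collect terms.
q(0) = 1
q′(0) = -1
q′′(0) = 2
q′′′(0) = -8
q^(4)(0) = 40
So c_4 = q^(4)(0)/4! = 5/3.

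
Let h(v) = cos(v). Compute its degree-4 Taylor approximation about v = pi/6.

Apply the Taylor formula c_k = f^(k)(a)/k!.

sqrt(3)*(v - pi/6)^4/48 + (v - pi/6)^3/12 - sqrt(3)*(v - pi/6)^2/4 - (v - pi/6)/2 + sqrt(3)/2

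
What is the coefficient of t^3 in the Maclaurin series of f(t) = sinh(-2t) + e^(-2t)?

-8/3

Add the two expansions coefficient-wise.
f(0) = 1
f′(0) = -4
f′′(0) = 4
f′′′(0) = -16
So c_3 = f′′′(0)/3! = -8/3.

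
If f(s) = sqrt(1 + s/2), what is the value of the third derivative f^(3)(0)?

3/64

Apply the Taylor formula c_k = f^(k)(a)/k!.
The coefficient of s^3 in the expansion is 1/128, so f′′′(0) = 3! * (1/128) = 3/64.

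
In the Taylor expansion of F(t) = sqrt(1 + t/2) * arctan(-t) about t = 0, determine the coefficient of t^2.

Take the Cauchy product of the two expansions.
F(0) = 0
F′(0) = -1
F′′(0) = -1/2

-1/4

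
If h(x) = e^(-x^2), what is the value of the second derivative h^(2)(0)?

The coefficient of x^2 in the expansion is -1, so h′′(0) = 2! * (-1) = -2.

-2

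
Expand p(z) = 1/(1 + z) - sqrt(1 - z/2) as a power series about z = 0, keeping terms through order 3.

-127*z^3/128 + 33*z^2/32 - 3*z/4

Combine the two series term by term.
p(0) = 0
p′(0) = -3/4
p′′(0) = 33/16
p′′′(0) = -381/64
The Taylor polynomial is Σ p^(k)(0)/k! · z^k.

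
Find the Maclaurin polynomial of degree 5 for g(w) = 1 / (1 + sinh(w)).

-181*w^5/120 + 4*w^4/3 - 7*w^3/6 + w^2 - w + 1

Use the geometric series for the reciprocal, then substitute.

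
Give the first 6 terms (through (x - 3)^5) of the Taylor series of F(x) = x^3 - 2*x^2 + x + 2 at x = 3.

(x - 3)^3 + 7*(x - 3)^2 + 16*(x - 3) + 14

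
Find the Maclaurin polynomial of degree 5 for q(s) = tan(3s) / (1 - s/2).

2787*s^5/80 + 39*s^4/8 + 39*s^3/4 + 3*s^2/2 + 3*s

Take the Cauchy product of the two expansions.
q(0) = 0
q′(0) = 3
q′′(0) = 3
q′′′(0) = 117/2
q^(4)(0) = 117
q^(5)(0) = 8361/2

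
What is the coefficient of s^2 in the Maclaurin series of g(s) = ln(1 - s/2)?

-1/8

g(0) = 0
g′(0) = -1/2
g′′(0) = -1/4
So c_2 = g′′(0)/2! = -1/8.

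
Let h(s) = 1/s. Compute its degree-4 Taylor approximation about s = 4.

(s - 4)^4/1024 - (s - 4)^3/256 + (s - 4)^2/64 - (s - 4)/16 + 1/4

Apply the Taylor formula c_k = f^(k)(a)/k!.
h(4) = 1/4
h′(4) = -1/16
h′′(4) = 1/32
h′′′(4) = -3/128
h^(4)(4) = 3/128
Dividing each by k! gives the coefficients c_0, ..., c_4.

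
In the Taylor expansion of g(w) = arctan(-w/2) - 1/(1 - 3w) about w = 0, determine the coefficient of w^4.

-81

Expand each term separately and add.
g(0) = -1
g′(0) = -7/2
g′′(0) = -18
g′′′(0) = -647/4
g^(4)(0) = -1944
Dividing each by k! gives the coefficients c_0, ..., c_4.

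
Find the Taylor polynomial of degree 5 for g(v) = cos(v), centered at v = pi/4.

g(pi/4) = sqrt(2)/2
g′(pi/4) = -sqrt(2)/2
g′′(pi/4) = -sqrt(2)/2
g′′′(pi/4) = sqrt(2)/2
g^(4)(pi/4) = sqrt(2)/2
g^(5)(pi/4) = -sqrt(2)/2
Dividing each by k! gives the coefficients c_0, ..., c_5.

-sqrt(2)*(v - pi/4)^5/240 + sqrt(2)*(v - pi/4)^4/48 + sqrt(2)*(v - pi/4)^3/12 - sqrt(2)*(v - pi/4)^2/4 - sqrt(2)*(v - pi/4)/2 + sqrt(2)/2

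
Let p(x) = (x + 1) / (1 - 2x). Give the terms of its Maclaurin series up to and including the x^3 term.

12*x^3 + 6*x^2 + 3*x + 1

Shift and add copies of the series according to the polynomial's terms.
p(0) = 1
p′(0) = 3
p′′(0) = 12
p′′′(0) = 72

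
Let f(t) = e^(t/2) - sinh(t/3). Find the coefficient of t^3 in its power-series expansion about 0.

Add the two expansions coefficient-wise.
f(0) = 1
f′(0) = 1/6
f′′(0) = 1/4
f′′′(0) = 19/216
So c_3 = f′′′(0)/3! = 19/1296.

19/1296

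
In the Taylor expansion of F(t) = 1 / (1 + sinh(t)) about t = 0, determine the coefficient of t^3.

Expand as Σ (-1)^k u^k with u equal to the inner function's series.
So c_3 = F′′′(0)/3! = -7/6.

-7/6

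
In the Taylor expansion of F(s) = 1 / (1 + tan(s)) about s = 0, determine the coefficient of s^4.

Use the geometric series for the reciprocal, then substitute.
F(0) = 1
F′(0) = -1
F′′(0) = 2
F′′′(0) = -8
F^(4)(0) = 40
So c_4 = F^(4)(0)/4! = 5/3.

5/3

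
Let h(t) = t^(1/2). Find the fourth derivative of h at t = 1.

-15/16

From the series, [(t - 1)^4] h = -5/128; multiply by 4! = 24 to get -15/16.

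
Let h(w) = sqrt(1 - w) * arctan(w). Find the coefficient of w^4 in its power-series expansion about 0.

Take the Cauchy product of the two expansions.
h(0) = 0
h′(0) = 1
h′′(0) = -1
h′′′(0) = -11/4
h^(4)(0) = 5/2
So c_4 = h^(4)(0)/4! = 5/48.

5/48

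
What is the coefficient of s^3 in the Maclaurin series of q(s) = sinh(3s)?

q(0) = 0
q′(0) = 3
q′′(0) = 0
q′′′(0) = 27

9/2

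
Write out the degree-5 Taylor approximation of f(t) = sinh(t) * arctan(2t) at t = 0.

-7*t^4/3 + 2*t^2

Multiply the two series term by term and collect like powers.
[t^0] = 0;  [t^1] = 0;  [t^2] = 2;  [t^3] = 0;  [t^4] = -7/3;  [t^5] = 0.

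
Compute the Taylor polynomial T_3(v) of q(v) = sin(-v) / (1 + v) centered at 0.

Multiply the two series term by term and collect like powers.
q(0) = 0
q′(0) = -1
q′′(0) = 2
q′′′(0) = -5
Then c_k = q^(k)(0)/k! gives each Taylor coefficient.

-5*v^3/6 + v^2 - v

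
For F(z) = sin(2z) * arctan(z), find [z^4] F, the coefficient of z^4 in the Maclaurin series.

-2

Expand each factor separately, then convolve coefficients.
F(0) = 0
F′(0) = 0
F′′(0) = 4
F′′′(0) = 0
F^(4)(0) = -48
So c_4 = F^(4)(0)/4! = -2.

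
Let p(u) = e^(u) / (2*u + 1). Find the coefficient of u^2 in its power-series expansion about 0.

Use 1/(1 - r) = Σ r^k on the denominator, then take the Cauchy product.
p(0) = 1
p′(0) = -1
p′′(0) = 5

5/2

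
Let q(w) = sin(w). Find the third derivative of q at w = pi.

Compute the successive derivatives at the expansion point and divide by k!.
From the series, [(w - pi)^3] q = 1/6; multiply by 3! = 6 to get 1.

1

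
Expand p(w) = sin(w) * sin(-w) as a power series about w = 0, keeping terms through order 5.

Expand each factor separately, then convolve coefficients.
p(0) = 0
p′(0) = 0
p′′(0) = -2
p′′′(0) = 0
p^(4)(0) = 8
p^(5)(0) = 0

w^4/3 - w^2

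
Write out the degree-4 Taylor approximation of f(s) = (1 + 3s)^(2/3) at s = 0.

-7*s^4/3 + 4*s^3/3 - s^2 + 2*s + 1

Differentiate repeatedly and evaluate at the center.
f(0) = 1
f′(0) = 2
f′′(0) = -2
f′′′(0) = 8
f^(4)(0) = -56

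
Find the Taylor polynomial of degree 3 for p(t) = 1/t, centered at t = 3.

-(t - 3)^3/81 + (t - 3)^2/27 - (t - 3)/9 + 1/3

Apply the Taylor formula c_k = f^(k)(a)/k!.
p(3) = 1/3
p′(3) = -1/9
p′′(3) = 2/27
p′′′(3) = -2/27
Then c_k = p^(k)(3)/k! gives each Taylor coefficient.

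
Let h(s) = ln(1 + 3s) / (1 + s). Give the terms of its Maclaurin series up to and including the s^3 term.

33*s^3/2 - 15*s^2/2 + 3*s

Take the Cauchy product of the two expansions.
h(0) = 0
h′(0) = 3
h′′(0) = -15
h′′′(0) = 99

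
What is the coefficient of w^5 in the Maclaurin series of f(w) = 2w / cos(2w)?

Write the quotient as an unknown series and match coefficients against numerator = denominator · series.
f(0) = 0
f′(0) = 2
f′′(0) = 0
f′′′(0) = 24
f^(4)(0) = 0
f^(5)(0) = 800
So c_5 = f^(5)(0)/5! = 20/3.

20/3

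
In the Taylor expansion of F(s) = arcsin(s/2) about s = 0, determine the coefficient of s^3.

1/48

[s^0] = 0;  [s^1] = 1/2;  [s^2] = 0;  [s^3] = 1/48.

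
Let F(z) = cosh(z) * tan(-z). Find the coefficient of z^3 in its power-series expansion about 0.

Multiply the two series term by term and collect like powers.
F(0) = 0
F′(0) = -1
F′′(0) = 0
F′′′(0) = -5
So c_3 = F′′′(0)/3! = -5/6.

-5/6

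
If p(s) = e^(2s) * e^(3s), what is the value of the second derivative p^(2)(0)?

25

Expand each factor separately, then convolve coefficients.
The coefficient of s^2 in the expansion is 25/2, so p′′(0) = 2! * (25/2) = 25.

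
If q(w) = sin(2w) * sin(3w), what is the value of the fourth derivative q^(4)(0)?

-312

Multiply the two series term by term and collect like powers.
The coefficient of w^4 in the expansion is -13, so q^(4)(0) = 4! * (-13) = -312.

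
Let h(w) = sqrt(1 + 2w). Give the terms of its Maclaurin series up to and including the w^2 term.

h(0) = 1
h′(0) = 1
h′′(0) = -1

-w^2/2 + w + 1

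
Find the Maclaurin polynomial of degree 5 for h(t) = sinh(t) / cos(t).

Divide the numerator series by the denominator series (power-series long division).
h(0) = 0
h′(0) = 1
h′′(0) = 0
h′′′(0) = 4
h^(4)(0) = 0
h^(5)(0) = 36
The Taylor polynomial is Σ h^(k)(0)/k! · t^k.

3*t^5/10 + 2*t^3/3 + t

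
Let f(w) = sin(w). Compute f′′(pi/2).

-1

Apply the Taylor formula c_k = f^(k)(a)/k!.
The coefficient of (w - pi/2)^2 in the expansion is -1/2, so f′′(pi/2) = 2! * (-1/2) = -1.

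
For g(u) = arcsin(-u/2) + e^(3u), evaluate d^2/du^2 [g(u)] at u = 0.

9

Combine the two series term by term.
The coefficient of u^2 in the expansion is 9/2, so g′′(0) = 2! * (9/2) = 9.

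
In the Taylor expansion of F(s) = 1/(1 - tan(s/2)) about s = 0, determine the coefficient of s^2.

Substitute the inner expansion into the outer series and collect powers.
So c_2 = F′′(0)/2! = 1/4.

1/4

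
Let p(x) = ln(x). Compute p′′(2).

The coefficient of (x - 2)^2 in the expansion is -1/8, so p′′(2) = 2! * (-1/8) = -1/4.

-1/4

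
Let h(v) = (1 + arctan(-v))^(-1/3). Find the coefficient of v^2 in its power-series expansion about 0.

2/9

Substitute the inner expansion into the outer series and collect powers.
h(0) = 1
h′(0) = 1/3
h′′(0) = 4/9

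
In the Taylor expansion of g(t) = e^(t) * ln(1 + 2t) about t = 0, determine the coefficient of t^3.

5/3

Write out both Maclaurin series and multiply, keeping only the needed powers.
g(0) = 0
g′(0) = 2
g′′(0) = 0
g′′′(0) = 10
So c_3 = g′′′(0)/3! = 5/3.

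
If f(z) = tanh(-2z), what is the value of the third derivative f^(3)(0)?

16

From the series, [z^3] f = 8/3; multiply by 3! = 6 to get 16.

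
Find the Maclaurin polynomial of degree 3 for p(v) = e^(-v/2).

-v^3/48 + v^2/8 - v/2 + 1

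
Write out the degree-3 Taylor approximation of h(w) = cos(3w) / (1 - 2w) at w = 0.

-w^3 - w^2/2 + 2*w + 1

Expand each factor separately, then convolve coefficients.
[w^0] = 1;  [w^1] = 2;  [w^2] = -1/2;  [w^3] = -1.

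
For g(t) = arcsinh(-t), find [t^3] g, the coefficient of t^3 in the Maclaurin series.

1/6

[t^0] = 0;  [t^1] = -1;  [t^2] = 0;  [t^3] = 1/6.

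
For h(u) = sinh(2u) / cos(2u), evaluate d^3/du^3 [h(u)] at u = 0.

32

Invert the denominator's series and multiply.
The coefficient of u^3 in the expansion is 16/3, so h′′′(0) = 3! * (16/3) = 32.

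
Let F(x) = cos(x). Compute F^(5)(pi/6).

-1/2

Use the known series and substitute for the argument.
From the series, [(x - pi/6)^5] F = -1/240; multiply by 5! = 120 to get -1/2.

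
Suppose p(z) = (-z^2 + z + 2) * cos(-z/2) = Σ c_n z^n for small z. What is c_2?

Distribute the polynomial across the series and collect like powers.
p(0) = 2
p′(0) = 1
p′′(0) = -5/2
So c_2 = p′′(0)/2! = -5/4.

-5/4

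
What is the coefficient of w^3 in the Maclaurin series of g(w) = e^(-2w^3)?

-2

[w^0] = 1;  [w^1] = 0;  [w^2] = 0;  [w^3] = -2.
So c_3 = g′′′(0)/3! = -2.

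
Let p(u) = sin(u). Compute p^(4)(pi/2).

1

Use the known series and substitute for the argument.
From the series, [(u - pi/2)^4] p = 1/24; multiply by 4! = 24 to get 1.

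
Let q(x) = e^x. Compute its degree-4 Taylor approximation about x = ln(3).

[(x - ln(3))^0] = 3;  [(x - ln(3))^1] = 3;  [(x - ln(3))^2] = 3/2;  [(x - ln(3))^3] = 1/2;  [(x - ln(3))^4] = 1/8.

(x - ln(3))^4/8 + (x - ln(3))^3/2 + 3*(x - ln(3))^2/2 + 3*(x - ln(3)) + 3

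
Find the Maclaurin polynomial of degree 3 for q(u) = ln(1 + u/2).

Differentiate repeatedly and evaluate at the center.

u^3/24 - u^2/8 + u/2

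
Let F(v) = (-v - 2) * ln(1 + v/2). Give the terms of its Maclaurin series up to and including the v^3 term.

v^3/24 - v^2/4 - v

Distribute the polynomial across the series and collect like powers.
F(0) = 0
F′(0) = -1
F′′(0) = -1/2
F′′′(0) = 1/4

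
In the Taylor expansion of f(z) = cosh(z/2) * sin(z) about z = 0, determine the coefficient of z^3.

Multiply the two series term by term and collect like powers.
f(0) = 0
f′(0) = 1
f′′(0) = 0
f′′′(0) = -1/4
The Taylor polynomial is Σ f^(k)(0)/k! · z^k.

-1/24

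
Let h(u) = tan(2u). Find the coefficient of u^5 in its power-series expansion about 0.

[u^0] = 0;  [u^1] = 2;  [u^2] = 0;  [u^3] = 8/3;  [u^4] = 0;  [u^5] = 64/15.

64/15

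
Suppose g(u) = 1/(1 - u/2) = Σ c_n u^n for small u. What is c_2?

1/4

g(0) = 1
g′(0) = 1/2
g′′(0) = 1/2
So c_2 = g′′(0)/2! = 1/4.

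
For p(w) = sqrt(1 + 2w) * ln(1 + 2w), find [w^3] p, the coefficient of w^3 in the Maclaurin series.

Write out both Maclaurin series and multiply, keeping only the needed powers.

-1/3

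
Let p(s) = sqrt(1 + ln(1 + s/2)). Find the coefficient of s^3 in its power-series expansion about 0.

17/384

Plug the Maclaurin series of the inner function into that of the outer and collect terms.
So c_3 = p′′′(0)/3! = 17/384.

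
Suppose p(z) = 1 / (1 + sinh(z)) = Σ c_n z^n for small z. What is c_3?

Expand as Σ (-1)^k u^k with u equal to the inner function's series.
[z^0] = 1;  [z^1] = -1;  [z^2] = 1;  [z^3] = -7/6.

-7/6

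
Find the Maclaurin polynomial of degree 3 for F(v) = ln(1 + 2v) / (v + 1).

20*v^3/3 - 4*v^2 + 2*v

Expand 1/(denominator) as a geometric series and multiply by the numerator's series.
F(0) = 0
F′(0) = 2
F′′(0) = -8
F′′′(0) = 40
The Taylor polynomial is Σ F^(k)(0)/k! · v^k.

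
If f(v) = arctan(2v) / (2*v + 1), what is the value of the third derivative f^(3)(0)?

Use 1/(1 - r) = Σ r^k on the denominator, then take the Cauchy product.
The coefficient of v^3 in the expansion is 16/3, so f′′′(0) = 3! * (16/3) = 32.

32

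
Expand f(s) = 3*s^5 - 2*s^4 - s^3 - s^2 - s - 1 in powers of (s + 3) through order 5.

3*(s + 3)^5 - 47*(s + 3)^4 + 293*(s + 3)^3 - 910*(s + 3)^2 + 1409*(s + 3) - 871

Differentiate repeatedly and evaluate at the center.
f(-3) = -871
f′(-3) = 1409
f′′(-3) = -1820
f′′′(-3) = 1758
f^(4)(-3) = -1128
f^(5)(-3) = 360
Dividing each by k! gives the coefficients c_0, ..., c_5.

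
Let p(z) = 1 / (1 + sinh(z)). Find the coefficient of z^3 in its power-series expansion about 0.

-7/6

Write 1/(1+u) = 1 - u + u^2 - u^3 + ... and substitute the series for u.
p(0) = 1
p′(0) = -1
p′′(0) = 2
p′′′(0) = -7
So c_3 = p′′′(0)/3! = -7/6.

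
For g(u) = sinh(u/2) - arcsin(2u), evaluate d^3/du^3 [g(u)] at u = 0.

Expand each term separately and add.
The coefficient of u^3 in the expansion is -21/16, so g′′′(0) = 3! * (-21/16) = -63/8.

-63/8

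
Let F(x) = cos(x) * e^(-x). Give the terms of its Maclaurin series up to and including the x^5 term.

x^5/30 - x^4/6 + x^3/3 - x + 1

Expand each factor separately, then convolve coefficients.
[x^0] = 1;  [x^1] = -1;  [x^2] = 0;  [x^3] = 1/3;  [x^4] = -1/6;  [x^5] = 1/30.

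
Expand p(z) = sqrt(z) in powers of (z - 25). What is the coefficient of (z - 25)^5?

[(z - 25)^0] = 5;  [(z - 25)^1] = 1/10;  [(z - 25)^2] = -1/1000;  [(z - 25)^3] = 1/50000;  [(z - 25)^4] = -1/2000000;  [(z - 25)^5] = 7/500000000.

7/500000000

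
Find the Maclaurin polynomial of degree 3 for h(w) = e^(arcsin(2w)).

8*w^3/3 + 2*w^2 + 2*w + 1

Plug the Maclaurin series of the inner function into that of the outer and collect terms.
[w^0] = 1;  [w^1] = 2;  [w^2] = 2;  [w^3] = 8/3.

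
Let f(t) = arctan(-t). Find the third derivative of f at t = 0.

Differentiate repeatedly and evaluate at the center.
The coefficient of t^3 in the expansion is 1/3, so f′′′(0) = 3! * (1/3) = 2.

2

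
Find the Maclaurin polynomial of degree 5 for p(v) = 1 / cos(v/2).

5*v^4/384 + v^2/8 + 1

Divide the numerator series by the denominator series (power-series long division).
[v^0] = 1;  [v^1] = 0;  [v^2] = 1/8;  [v^3] = 0;  [v^4] = 5/384;  [v^5] = 0.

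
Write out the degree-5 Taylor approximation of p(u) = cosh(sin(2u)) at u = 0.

Substitute the inner expansion into the outer series and collect powers.
p(0) = 1
p′(0) = 0
p′′(0) = 4
p′′′(0) = 0
p^(4)(0) = -48
p^(5)(0) = 0

-2*u^4 + 2*u^2 + 1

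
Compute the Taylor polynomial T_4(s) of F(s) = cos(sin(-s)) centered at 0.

5*s^4/24 - s^2/2 + 1

Compose series: expand the inner function first, then feed it into the outer expansion.
F(0) = 1
F′(0) = 0
F′′(0) = -1
F′′′(0) = 0
F^(4)(0) = 5
The Taylor polynomial is Σ F^(k)(0)/k! · s^k.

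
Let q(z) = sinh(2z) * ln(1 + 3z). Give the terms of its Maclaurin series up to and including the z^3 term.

Multiply the two series term by term and collect like powers.
[z^0] = 0;  [z^1] = 0;  [z^2] = 6;  [z^3] = -9.

-9*z^3 + 6*z^2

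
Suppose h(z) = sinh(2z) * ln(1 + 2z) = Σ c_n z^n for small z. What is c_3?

Multiply the two series term by term and collect like powers.
h(0) = 0
h′(0) = 0
h′′(0) = 8
h′′′(0) = -24
So c_3 = h′′′(0)/3! = -4.

-4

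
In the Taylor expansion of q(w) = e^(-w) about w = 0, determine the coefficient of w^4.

1/24

q(0) = 1
q′(0) = -1
q′′(0) = 1
q′′′(0) = -1
q^(4)(0) = 1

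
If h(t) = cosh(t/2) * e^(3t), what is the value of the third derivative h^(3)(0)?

Expand each factor separately, then convolve coefficients.
The coefficient of t^3 in the expansion is 39/8, so h′′′(0) = 3! * (39/8) = 117/4.

117/4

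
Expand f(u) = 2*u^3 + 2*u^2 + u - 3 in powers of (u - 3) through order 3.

Differentiate repeatedly and evaluate at the center.
f(3) = 72
f′(3) = 67
f′′(3) = 40
f′′′(3) = 12
Then c_k = f^(k)(3)/k! gives each Taylor coefficient.

2*(u - 3)^3 + 20*(u - 3)^2 + 67*(u - 3) + 72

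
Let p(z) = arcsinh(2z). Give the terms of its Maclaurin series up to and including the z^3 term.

p(0) = 0
p′(0) = 2
p′′(0) = 0
p′′′(0) = -8

-4*z^3/3 + 2*z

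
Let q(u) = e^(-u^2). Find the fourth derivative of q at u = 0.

The coefficient of u^4 in the expansion is 1/2, so q^(4)(0) = 4! * (1/2) = 12.

12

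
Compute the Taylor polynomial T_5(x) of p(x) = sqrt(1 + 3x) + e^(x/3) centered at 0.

Add the two expansions coefficient-wise.
p(0) = 2
p′(0) = 11/6
p′′(0) = -77/36
p′′′(0) = 2195/216
p^(4)(0) = -98399/1296
p^(5)(0) = 6200177/7776
Then c_k = p^(k)(0)/k! gives each Taylor coefficient.

6200177*x^5/933120 - 98399*x^4/31104 + 2195*x^3/1296 - 77*x^2/72 + 11*x/6 + 2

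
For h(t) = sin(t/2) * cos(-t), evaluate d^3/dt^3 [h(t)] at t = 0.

Expand each factor separately, then convolve coefficients.
From the series, [t^3] h = -13/48; multiply by 3! = 6 to get -13/8.

-13/8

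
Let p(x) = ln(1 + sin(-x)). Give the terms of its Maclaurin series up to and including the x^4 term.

Substitute the inner expansion into the outer series and collect powers.
p(0) = 0
p′(0) = -1
p′′(0) = -1
p′′′(0) = -1
p^(4)(0) = -2
The Taylor polynomial is Σ p^(k)(0)/k! · x^k.

-x^4/12 - x^3/6 - x^2/2 - x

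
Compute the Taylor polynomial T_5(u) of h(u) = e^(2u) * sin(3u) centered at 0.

-199*u^5/40 - 5*u^4 + 3*u^3/2 + 6*u^2 + 3*u

Write out both Maclaurin series and multiply, keeping only the needed powers.
[u^0] = 0;  [u^1] = 3;  [u^2] = 6;  [u^3] = 3/2;  [u^4] = -5;  [u^5] = -199/40.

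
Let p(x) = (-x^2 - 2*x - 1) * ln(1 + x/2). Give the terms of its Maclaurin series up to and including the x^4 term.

Distribute the polynomial across the series and collect like powers.
p(0) = 0
p′(0) = -1/2
p′′(0) = -7/4
p′′′(0) = -7/4
p^(4)(0) = 11/8

11*x^4/192 - 7*x^3/24 - 7*x^2/8 - x/2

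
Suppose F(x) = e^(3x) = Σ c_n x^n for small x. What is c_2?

c_2 = F′′(0)/2! = 9/2.

9/2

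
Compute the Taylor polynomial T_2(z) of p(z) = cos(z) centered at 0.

1 - z^2/2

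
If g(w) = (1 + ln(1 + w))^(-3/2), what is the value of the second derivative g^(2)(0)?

Substitute the inner expansion into the outer series and collect powers.
The coefficient of w^2 in the expansion is 21/8, so g′′(0) = 2! * (21/8) = 21/4.

21/4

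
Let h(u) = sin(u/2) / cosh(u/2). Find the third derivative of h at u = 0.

-1/2

Invert the denominator's series and multiply.
The coefficient of u^3 in the expansion is -1/12, so h′′′(0) = 3! * (-1/12) = -1/2.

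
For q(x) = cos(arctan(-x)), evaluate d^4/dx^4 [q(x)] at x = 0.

9

Let u equal the inner series; expand the outer function in u and truncate.
The coefficient of x^4 in the expansion is 3/8, so q^(4)(0) = 4! * (3/8) = 9.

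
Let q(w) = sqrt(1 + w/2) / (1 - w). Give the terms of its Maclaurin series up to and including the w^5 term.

10035*w^5/8192 + 2507*w^4/2048 + 157*w^3/128 + 39*w^2/32 + 5*w/4 + 1

Write out both Maclaurin series and multiply, keeping only the needed powers.
[w^0] = 1;  [w^1] = 5/4;  [w^2] = 39/32;  [w^3] = 157/128;  [w^4] = 2507/2048;  [w^5] = 10035/8192.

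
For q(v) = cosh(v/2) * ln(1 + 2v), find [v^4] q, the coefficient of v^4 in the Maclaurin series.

Write out both Maclaurin series and multiply, keeping only the needed powers.
q(0) = 0
q′(0) = 2
q′′(0) = -4
q′′′(0) = 35/2
q^(4)(0) = -102

-17/4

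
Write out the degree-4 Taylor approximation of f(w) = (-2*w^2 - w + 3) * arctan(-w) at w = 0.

-w^4/3 + 3*w^3 + w^2 - 3*w

Multiply each power in the prefactor through the base expansion.
f(0) = 0
f′(0) = -3
f′′(0) = 2
f′′′(0) = 18
f^(4)(0) = -8
Then c_k = f^(k)(0)/k! gives each Taylor coefficient.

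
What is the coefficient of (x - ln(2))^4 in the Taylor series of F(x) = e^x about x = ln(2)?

1/12

Differentiate repeatedly and evaluate at the center.
F(ln(2)) = 2
F′(ln(2)) = 2
F′′(ln(2)) = 2
F′′′(ln(2)) = 2
F^(4)(ln(2)) = 2
So c_4 = F^(4)(ln(2))/4! = 1/12.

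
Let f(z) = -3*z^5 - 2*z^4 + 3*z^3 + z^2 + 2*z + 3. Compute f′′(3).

Use the known series and substitute for the argument.
The coefficient of (z - 3)^2 in the expansion is -890, so f′′(3) = 2! * (-890) = -1780.

-1780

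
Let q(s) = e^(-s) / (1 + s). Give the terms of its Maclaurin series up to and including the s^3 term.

-8*s^3/3 + 5*s^2/2 - 2*s + 1

Write out both Maclaurin series and multiply, keeping only the needed powers.
q(0) = 1
q′(0) = -2
q′′(0) = 5
q′′′(0) = -16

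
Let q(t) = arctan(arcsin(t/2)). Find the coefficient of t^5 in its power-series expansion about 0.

Let u equal the inner series; expand the outer function in u and truncate.
[t^0] = 0;  [t^1] = 1/2;  [t^2] = 0;  [t^3] = -1/48;  [t^4] = 0;  [t^5] = 13/3840.
So c_5 = q^(5)(0)/5! = 13/3840.

13/3840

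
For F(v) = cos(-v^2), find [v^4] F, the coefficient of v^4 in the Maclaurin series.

-1/2

F(0) = 1
F′(0) = 0
F′′(0) = 0
F′′′(0) = 0
F^(4)(0) = -12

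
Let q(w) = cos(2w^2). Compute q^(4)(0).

-48

Compute the successive derivatives at the expansion point and divide by k!.
The coefficient of w^4 in the expansion is -2, so q^(4)(0) = 4! * (-2) = -48.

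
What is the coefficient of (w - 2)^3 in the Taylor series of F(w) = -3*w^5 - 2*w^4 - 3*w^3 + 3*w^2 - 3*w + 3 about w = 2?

-139

[(w - 2)^0] = -143;  [(w - 2)^1] = -331;  [(w - 2)^2] = -303;  [(w - 2)^3] = -139.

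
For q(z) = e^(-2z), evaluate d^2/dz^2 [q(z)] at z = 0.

From the series, [z^2] q = 2; multiply by 2! = 2 to get 4.

4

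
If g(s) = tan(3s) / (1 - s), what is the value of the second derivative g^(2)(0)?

Take the Cauchy product of the two expansions.
The coefficient of s^2 in the expansion is 3, so g′′(0) = 2! * (3) = 6.

6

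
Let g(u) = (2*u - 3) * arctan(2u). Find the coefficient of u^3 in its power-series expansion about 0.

8

Multiply each power in the prefactor through the base expansion.
[u^0] = 0;  [u^1] = -6;  [u^2] = 4;  [u^3] = 8.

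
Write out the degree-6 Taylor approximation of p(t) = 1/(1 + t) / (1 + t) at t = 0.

Take the Cauchy product of the two expansions.
p(0) = 1
p′(0) = -2
p′′(0) = 6
p′′′(0) = -24
p^(4)(0) = 120
p^(5)(0) = -720
p^(6)(0) = 5040
Then c_k = p^(k)(0)/k! gives each Taylor coefficient.

7*t^6 - 6*t^5 + 5*t^4 - 4*t^3 + 3*t^2 - 2*t + 1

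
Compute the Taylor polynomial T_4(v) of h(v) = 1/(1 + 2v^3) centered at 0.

h(0) = 1
h′(0) = 0
h′′(0) = 0
h′′′(0) = -12
h^(4)(0) = 0
The Taylor polynomial is Σ h^(k)(0)/k! · v^k.

1 - 2*v^3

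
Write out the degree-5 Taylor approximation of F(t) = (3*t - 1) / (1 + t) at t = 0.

Multiply each power in the prefactor through the base expansion.
F(0) = -1
F′(0) = 4
F′′(0) = -8
F′′′(0) = 24
F^(4)(0) = -96
F^(5)(0) = 480

4*t^5 - 4*t^4 + 4*t^3 - 4*t^2 + 4*t - 1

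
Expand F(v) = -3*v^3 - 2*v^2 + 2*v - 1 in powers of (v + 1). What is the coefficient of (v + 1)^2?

7

F(-1) = -2
F′(-1) = -3
F′′(-1) = 14
So c_2 = F′′(-1)/2! = 7.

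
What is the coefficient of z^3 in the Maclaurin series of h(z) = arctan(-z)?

1/3

h(0) = 0
h′(0) = -1
h′′(0) = 0
h′′′(0) = 2
So c_3 = h′′′(0)/3! = 1/3.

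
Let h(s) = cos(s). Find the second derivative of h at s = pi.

1

The coefficient of (s - pi)^2 in the expansion is 1/2, so h′′(pi) = 2! * (1/2) = 1.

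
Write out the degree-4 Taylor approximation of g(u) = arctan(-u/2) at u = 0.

u^3/24 - u/2

g(0) = 0
g′(0) = -1/2
g′′(0) = 0
g′′′(0) = 1/4
g^(4)(0) = 0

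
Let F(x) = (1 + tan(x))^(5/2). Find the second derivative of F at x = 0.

15/4

Let u equal the inner series; expand the outer function in u and truncate.
From the series, [x^2] F = 15/8; multiply by 2! = 2 to get 15/4.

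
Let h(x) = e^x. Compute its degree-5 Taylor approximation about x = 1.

Apply the Taylor formula c_k = f^(k)(a)/k!.
h(1) = e
h′(1) = e
h′′(1) = e
h′′′(1) = e
h^(4)(1) = e
h^(5)(1) = e

e*(x - 1)^5/120 + e*(x - 1)^4/24 + e*(x - 1)^3/6 + e*(x - 1)^2/2 + e*(x - 1) + e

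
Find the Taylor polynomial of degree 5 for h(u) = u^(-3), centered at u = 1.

-21*(u - 1)^5 + 15*(u - 1)^4 - 10*(u - 1)^3 + 6*(u - 1)^2 - 3*(u - 1) + 1

h(1) = 1
h′(1) = -3
h′′(1) = 12
h′′′(1) = -60
h^(4)(1) = 360
h^(5)(1) = -2520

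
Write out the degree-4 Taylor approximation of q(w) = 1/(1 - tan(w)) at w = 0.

Compose series: expand the inner function first, then feed it into the outer expansion.
[w^0] = 1;  [w^1] = 1;  [w^2] = 1;  [w^3] = 4/3;  [w^4] = 5/3.

5*w^4/3 + 4*w^3/3 + w^2 + w + 1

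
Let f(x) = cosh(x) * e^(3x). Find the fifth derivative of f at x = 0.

Write out both Maclaurin series and multiply, keeping only the needed powers.
From the series, [x^5] f = 22/5; multiply by 5! = 120 to get 528.

528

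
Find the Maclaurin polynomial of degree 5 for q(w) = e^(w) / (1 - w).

163*w^5/60 + 65*w^4/24 + 8*w^3/3 + 5*w^2/2 + 2*w + 1

Write out both Maclaurin series and multiply, keeping only the needed powers.
q(0) = 1
q′(0) = 2
q′′(0) = 5
q′′′(0) = 16
q^(4)(0) = 65
q^(5)(0) = 326
Dividing each by k! gives the coefficients c_0, ..., c_5.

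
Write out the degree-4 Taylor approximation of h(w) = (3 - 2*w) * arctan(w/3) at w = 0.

2*w^4/81 - w^3/27 - 2*w^2/3 + w

Multiply each power in the prefactor through the base expansion.
h(0) = 0
h′(0) = 1
h′′(0) = -4/3
h′′′(0) = -2/9
h^(4)(0) = 16/27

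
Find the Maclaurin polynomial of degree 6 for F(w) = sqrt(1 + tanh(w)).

Let u equal the inner series; expand the outer function in u and truncate.
F(0) = 1
F′(0) = 1/2
F′′(0) = -1/4
F′′′(0) = -5/8
F^(4)(0) = 17/16
F^(5)(0) = 121/32
F^(6)(0) = -721/64

-721*w^6/46080 + 121*w^5/3840 + 17*w^4/384 - 5*w^3/48 - w^2/8 + w/2 + 1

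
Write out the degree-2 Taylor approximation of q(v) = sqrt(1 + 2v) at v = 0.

-v^2/2 + v + 1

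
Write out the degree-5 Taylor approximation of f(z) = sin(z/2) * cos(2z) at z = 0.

Multiply the two series term by term and collect like powers.
f(0) = 0
f′(0) = 1/2
f′′(0) = 0
f′′′(0) = -49/8
f^(4)(0) = 0
f^(5)(0) = 1441/32
The Taylor polynomial is Σ f^(k)(0)/k! · z^k.

1441*z^5/3840 - 49*z^3/48 + z/2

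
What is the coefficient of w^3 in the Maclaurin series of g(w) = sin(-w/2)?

1/48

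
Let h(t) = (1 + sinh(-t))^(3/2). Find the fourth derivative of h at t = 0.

57/16

Plug the Maclaurin series of the inner function into that of the outer and collect terms.
From the series, [t^4] h = 19/128; multiply by 4! = 24 to get 57/16.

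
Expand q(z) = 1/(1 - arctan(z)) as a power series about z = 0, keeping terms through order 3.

2*z^3/3 + z^2 + z + 1

Let u equal the inner series; expand the outer function in u and truncate.
q(0) = 1
q′(0) = 1
q′′(0) = 2
q′′′(0) = 4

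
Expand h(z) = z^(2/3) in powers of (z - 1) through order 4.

-7*(z - 1)^4/243 + 4*(z - 1)^3/81 - (z - 1)^2/9 + 2*(z - 1)/3 + 1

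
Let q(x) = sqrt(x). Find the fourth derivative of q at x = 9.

-5/11664

From the series, [(x - 9)^4] q = -5/279936; multiply by 4! = 24 to get -5/11664.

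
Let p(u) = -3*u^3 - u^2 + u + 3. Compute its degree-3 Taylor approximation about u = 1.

-3*(u - 1)^3 - 10*(u - 1)^2 - 10*(u - 1)

p(1) = 0
p′(1) = -10
p′′(1) = -20
p′′′(1) = -18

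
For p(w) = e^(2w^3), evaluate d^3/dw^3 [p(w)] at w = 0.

12

The coefficient of w^3 in the expansion is 2, so p′′′(0) = 3! * (2) = 12.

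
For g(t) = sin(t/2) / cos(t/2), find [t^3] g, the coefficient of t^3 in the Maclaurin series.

1/24

Invert the denominator's series and multiply.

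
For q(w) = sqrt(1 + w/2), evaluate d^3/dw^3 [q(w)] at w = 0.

3/64

Use the known series and substitute for the argument.
The coefficient of w^3 in the expansion is 1/128, so q′′′(0) = 3! * (1/128) = 3/64.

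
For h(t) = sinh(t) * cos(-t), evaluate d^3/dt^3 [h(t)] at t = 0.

Take the Cauchy product of the two expansions.
From the series, [t^3] h = -1/3; multiply by 3! = 6 to get -2.

-2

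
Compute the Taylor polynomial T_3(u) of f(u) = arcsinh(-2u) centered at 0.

Compute the successive derivatives at the expansion point and divide by k!.
f(0) = 0
f′(0) = -2
f′′(0) = 0
f′′′(0) = 8

4*u^3/3 - 2*u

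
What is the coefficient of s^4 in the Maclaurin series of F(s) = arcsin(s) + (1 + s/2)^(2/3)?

Combine the two series term by term.
[s^0] = 1;  [s^1] = 4/3;  [s^2] = -1/36;  [s^3] = 14/81;  [s^4] = -7/3888.

-7/3888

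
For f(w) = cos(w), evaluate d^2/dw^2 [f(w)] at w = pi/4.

-sqrt(2)/2

Use the known series and substitute for the argument.
From the series, [(w - pi/4)^2] f = -sqrt(2)/4; multiply by 2! = 2 to get -sqrt(2)/2.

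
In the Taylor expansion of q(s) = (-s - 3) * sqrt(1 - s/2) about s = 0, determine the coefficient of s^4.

31/2048

Multiply each power in the prefactor through the base expansion.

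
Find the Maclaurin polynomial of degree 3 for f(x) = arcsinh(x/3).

-x^3/162 + x/3

f(0) = 0
f′(0) = 1/3
f′′(0) = 0
f′′′(0) = -1/27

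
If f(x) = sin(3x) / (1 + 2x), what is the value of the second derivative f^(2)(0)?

-12

Expand each factor separately, then convolve coefficients.
From the series, [x^2] f = -6; multiply by 2! = 2 to get -12.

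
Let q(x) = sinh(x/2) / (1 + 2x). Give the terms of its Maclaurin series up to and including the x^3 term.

97*x^3/48 - x^2 + x/2

Multiply the two series term by term and collect like powers.
q(0) = 0
q′(0) = 1/2
q′′(0) = -2
q′′′(0) = 97/8
Then c_k = q^(k)(0)/k! gives each Taylor coefficient.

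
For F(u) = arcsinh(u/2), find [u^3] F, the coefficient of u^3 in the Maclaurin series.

-1/48

Apply the Taylor formula c_k = f^(k)(a)/k!.
So c_3 = F′′′(0)/3! = -1/48.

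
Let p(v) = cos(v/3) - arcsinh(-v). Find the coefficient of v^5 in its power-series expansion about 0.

Add the two expansions coefficient-wise.
p(0) = 1
p′(0) = 1
p′′(0) = -1/9
p′′′(0) = -1
p^(4)(0) = 1/81
p^(5)(0) = 9
Dividing each by k! gives the coefficients c_0, ..., c_5.

3/40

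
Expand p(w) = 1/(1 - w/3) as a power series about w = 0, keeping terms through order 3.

w^3/27 + w^2/9 + w/3 + 1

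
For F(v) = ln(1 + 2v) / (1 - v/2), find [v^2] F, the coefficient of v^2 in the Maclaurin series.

Expand each factor separately, then convolve coefficients.
[v^0] = 0;  [v^1] = 2;  [v^2] = -1.

-1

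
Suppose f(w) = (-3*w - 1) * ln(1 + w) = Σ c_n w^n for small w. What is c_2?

-5/2

Shift and add copies of the series according to the polynomial's terms.
f(0) = 0
f′(0) = -1
f′′(0) = -5
Dividing each by k! gives the coefficients c_0, ..., c_2.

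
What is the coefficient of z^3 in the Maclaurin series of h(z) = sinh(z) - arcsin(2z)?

-7/6

Expand each term separately and add.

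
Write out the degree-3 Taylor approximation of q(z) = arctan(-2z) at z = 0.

q(0) = 0
q′(0) = -2
q′′(0) = 0
q′′′(0) = 16

8*z^3/3 - 2*z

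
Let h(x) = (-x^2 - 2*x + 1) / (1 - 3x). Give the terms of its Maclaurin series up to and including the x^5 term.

54*x^5 + 18*x^4 + 6*x^3 + 2*x^2 + x + 1

Multiply each power in the prefactor through the base expansion.
h(0) = 1
h′(0) = 1
h′′(0) = 4
h′′′(0) = 36
h^(4)(0) = 432
h^(5)(0) = 6480
Then c_k = h^(k)(0)/k! gives each Taylor coefficient.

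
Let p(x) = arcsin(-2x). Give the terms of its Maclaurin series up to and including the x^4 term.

-4*x^3/3 - 2*x

p(0) = 0
p′(0) = -2
p′′(0) = 0
p′′′(0) = -8
p^(4)(0) = 0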